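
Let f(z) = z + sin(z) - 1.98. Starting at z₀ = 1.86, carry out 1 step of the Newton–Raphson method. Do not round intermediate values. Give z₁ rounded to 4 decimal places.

0.6870

f'(z) = 1 + cos(z)
z_0 = 1.860000: f = 0.838471, f' = 0.714811 → z_1 = 1.860000 - (0.838471)/(0.714811) = 0.687003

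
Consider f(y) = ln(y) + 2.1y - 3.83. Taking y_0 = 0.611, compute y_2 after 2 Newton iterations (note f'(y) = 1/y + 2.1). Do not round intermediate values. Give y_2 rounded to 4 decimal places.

Newton update: y ← y − f(y)/f'(y).
y_0 = 0.611000: f = -3.039558, f' = 3.736661 → y_1 = 0.611000 - (-3.039558)/(3.736661) = 1.424442
y_1 = 1.424442: f = -0.484891, f' = 2.802029 → y_2 = 1.424442 - (-0.484891)/(2.802029) = 1.597492

1.5975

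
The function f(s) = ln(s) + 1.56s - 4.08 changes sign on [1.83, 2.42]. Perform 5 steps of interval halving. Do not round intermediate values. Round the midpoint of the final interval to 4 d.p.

2.1342

f(1.830000) = -0.620884, f(2.420000) = 0.578968 (opposite signs)
step 1: m = 2.125000, f(m) = -0.011228 < 0 → root in [2.125000, 2.420000]
step 2: m = 2.272500, f(m) = 0.285981 > 0 → root in [2.125000, 2.272500]
step 3: m = 2.198750, f(m) = 0.137939 > 0 → root in [2.125000, 2.198750]
step 4: m = 2.161875, f(m) = 0.063501 > 0 → root in [2.125000, 2.161875]
step 5: m = 2.143438, f(m) = 0.026173 > 0 → root in [2.125000, 2.143438]
Midpoint of [2.125000, 2.143438] = 2.134219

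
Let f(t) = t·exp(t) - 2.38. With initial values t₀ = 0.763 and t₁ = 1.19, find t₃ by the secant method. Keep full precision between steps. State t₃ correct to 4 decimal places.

0.9289

Secant update: t_(k+1) = t_k − f(t_k)·(t_k − t_(k-1))/(f(t_k) − f(t_(k-1))).
f(t_0) = -0.743593, f(t_1) = 1.531627
t_2 = 1.190000 - (1.531627)·(1.190000 - 0.763000)/(1.531627 - (-0.743593)) = 0.902553; f(t_2) = -0.154402
t_3 = 0.902553 - (-0.154402)·(0.902553 - 1.190000)/(-0.154402 - (1.531627)) = 0.928877; f(t_3) = -0.028396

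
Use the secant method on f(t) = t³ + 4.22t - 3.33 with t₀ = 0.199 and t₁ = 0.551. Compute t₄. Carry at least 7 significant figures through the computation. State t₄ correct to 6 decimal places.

0.705775

f(t_0) = -2.482339, f(t_1) = -0.837496
t_2 = 0.551000 - (-0.837496)·(0.551000 - 0.199000)/(-0.837496 - (-2.482339)) = 0.730226; f(t_2) = 0.140931
t_3 = 0.730226 - (0.140931)·(0.730226 - 0.551000)/(0.140931 - (-0.837496)) = 0.704410; f(t_3) = -0.007864
t_4 = 0.704410 - (-0.007864)·(0.704410 - 0.730226)/(-0.007864 - (0.140931)) = 0.705775; f(t_4) = -0.000071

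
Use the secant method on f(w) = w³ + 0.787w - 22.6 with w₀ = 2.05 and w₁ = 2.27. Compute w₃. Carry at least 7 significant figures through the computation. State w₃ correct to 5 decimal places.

2.70784

f(w_0) = -12.371525, f(w_1) = -9.116427
w_2 = 2.270000 - (-9.116427)·(2.270000 - 2.050000)/(-9.116427 - (-12.371525)) = 2.886145; f(w_2) = 3.712514
w_3 = 2.886145 - (3.712514)·(2.886145 - 2.270000)/(3.712514 - (-9.116427)) = 2.707842; f(w_3) = -0.613932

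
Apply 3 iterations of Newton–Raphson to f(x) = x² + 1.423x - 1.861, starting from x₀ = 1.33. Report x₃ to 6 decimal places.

0.827082

f'(x) = 2x + 1.423
x_0 = 1.330000: f = 1.800490, f' = 4.083000 → x_1 = 1.330000 - (1.800490)/(4.083000) = 0.889028
x_1 = 0.889028: f = 0.194457, f' = 3.201055 → x_2 = 0.889028 - (0.194457)/(3.201055) = 0.828280
x_2 = 0.828280: f = 0.003690, f' = 3.079560 → x_3 = 0.828280 - (0.003690)/(3.079560) = 0.827082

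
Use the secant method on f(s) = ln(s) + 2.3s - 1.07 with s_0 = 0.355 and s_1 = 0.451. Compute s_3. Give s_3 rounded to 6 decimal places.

0.649472

f(s_0) = -1.289137, f(s_1) = -0.828988
s_2 = 0.451000 - (-0.828988)·(0.451000 - 0.355000)/(-0.828988 - (-1.289137)) = 0.623950; f(s_2) = -0.106600
s_3 = 0.623950 - (-0.106600)·(0.623950 - 0.451000)/(-0.106600 - (-0.828988)) = 0.649472; f(s_3) = -0.007812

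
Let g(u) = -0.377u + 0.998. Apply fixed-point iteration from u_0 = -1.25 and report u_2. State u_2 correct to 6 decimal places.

u_1 = g(-1.250000) = 1.469250
u_2 = g(1.469250) = 0.444093

0.444093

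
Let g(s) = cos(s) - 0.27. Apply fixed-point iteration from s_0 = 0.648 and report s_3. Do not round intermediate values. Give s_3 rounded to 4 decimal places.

0.5586

s_1 = g(0.648000) = 0.527293
s_2 = g(0.527293) = 0.594173
s_3 = g(0.594173) = 0.558612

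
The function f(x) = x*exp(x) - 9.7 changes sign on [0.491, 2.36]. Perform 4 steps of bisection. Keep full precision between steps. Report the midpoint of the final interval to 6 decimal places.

1.717531

f(0.491000) = -8.897731, f(2.360000) = 15.294645 (opposite signs)
step 1: m = 1.425500, f(m) = -3.770009 < 0 → root in [1.425500, 2.360000]
step 2: m = 1.892750, f(m) = 2.863312 > 0 → root in [1.425500, 1.892750]
step 3: m = 1.659125, f(m) = -0.981778 < 0 → root in [1.659125, 1.892750]
step 4: m = 1.775937, f(m) = 0.788359 > 0 → root in [1.659125, 1.775937]
Midpoint of [1.659125, 1.775937] = 1.717531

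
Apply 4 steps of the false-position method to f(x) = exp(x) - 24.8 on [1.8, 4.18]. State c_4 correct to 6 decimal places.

f(1.800000) = -18.750353, f(4.180000) = 40.565853
step 1: c = 2.552338, f(c) = -11.962917 < 0 → new bracket [2.552338, 4.180000]
step 2: c = 2.923022, f(c) = -6.202591 < 0 → new bracket [2.923022, 4.180000]
step 3: c = 3.089727, f(c) = -2.828922 < 0 → new bracket [3.089727, 4.180000]
step 4: c = 3.160802, f(c) = -1.210487 < 0 → new bracket [3.160802, 4.180000]

3.160802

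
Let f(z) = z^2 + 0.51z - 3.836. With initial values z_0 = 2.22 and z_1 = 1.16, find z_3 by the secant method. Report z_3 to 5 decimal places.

f(z_0) = 2.224600, f(z_1) = -1.898800
z_2 = 1.160000 - (-1.898800)·(1.160000 - 2.220000)/(-1.898800 - (2.224600)) = 1.648123; f(z_2) = -0.279146
z_3 = 1.648123 - (-0.279146)·(1.648123 - 1.160000)/(-0.279146 - (-1.898800)) = 1.732251; f(z_3) = 0.048142

1.73225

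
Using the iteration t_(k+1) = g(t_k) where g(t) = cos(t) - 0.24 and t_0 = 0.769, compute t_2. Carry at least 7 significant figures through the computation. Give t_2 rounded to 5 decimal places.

t_1 = g(0.769000) = 0.478606
t_2 = g(0.478606) = 0.647638

0.64764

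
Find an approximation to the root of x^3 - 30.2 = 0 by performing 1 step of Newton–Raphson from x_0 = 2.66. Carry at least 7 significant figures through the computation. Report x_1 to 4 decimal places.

3.1961

Newton update: x ← x − f(x)/f'(x).
f'(x) = 3x^2
x_0 = 2.660000: f = -11.378904, f' = 21.226800 → x_1 = 2.660000 - (-11.378904)/(21.226800) = 3.196063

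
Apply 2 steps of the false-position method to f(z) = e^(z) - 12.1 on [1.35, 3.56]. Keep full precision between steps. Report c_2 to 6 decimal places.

f(1.350000) = -8.242574, f(3.560000) = 23.063197
step 1: c = 1.931876, f(c) = -5.197550 < 0 → new bracket [1.931876, 3.560000]
step 2: c = 2.231311, f(c) = -2.787931 < 0 → new bracket [2.231311, 3.560000]

2.231311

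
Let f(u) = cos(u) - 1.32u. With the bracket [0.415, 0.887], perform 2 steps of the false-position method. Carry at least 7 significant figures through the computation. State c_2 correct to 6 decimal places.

False-position update: c = (a·f(b) − b·f(a))/(f(b) − f(a)); replace the endpoint whose sign matches f(c).
f(0.415000) = 0.367316, f(0.887000) = -0.539100
step 1: c = 0.606273, f(c) = 0.021496 > 0 → new bracket [0.606273, 0.887000]
step 2: c = 0.617038, f(c) = 0.001106 > 0 → new bracket [0.617038, 0.887000]

0.617038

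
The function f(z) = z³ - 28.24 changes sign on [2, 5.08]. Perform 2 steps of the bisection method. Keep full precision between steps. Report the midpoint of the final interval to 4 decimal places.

f(2.000000) = -20.240000, f(5.080000) = 102.856512 (opposite signs)
step 1: m = 3.540000, f(m) = 16.121864 > 0 → root in [2.000000, 3.540000]
step 2: m = 2.770000, f(m) = -6.986067 < 0 → root in [2.770000, 3.540000]
Midpoint of [2.770000, 3.540000] = 3.155000

3.1550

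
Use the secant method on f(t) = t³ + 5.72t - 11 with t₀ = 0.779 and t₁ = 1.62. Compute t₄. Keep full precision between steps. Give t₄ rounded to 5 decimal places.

Secant update: t_(k+1) = t_k − f(t_k)·(t_k − t_(k-1))/(f(t_k) − f(t_(k-1))).
f(t_0) = -6.071391, f(t_1) = 2.517928
t_2 = 1.620000 - (2.517928)·(1.620000 - 0.779000)/(2.517928 - (-6.071391)) = 1.373464; f(t_2) = -0.552880
t_3 = 1.373464 - (-0.552880)·(1.373464 - 1.620000)/(-0.552880 - (2.517928)) = 1.417851; f(t_3) = -0.039582
t_4 = 1.417851 - (-0.039582)·(1.417851 - 1.373464)/(-0.039582 - (-0.552880)) = 1.421274; f(t_4) = 0.000689

1.42127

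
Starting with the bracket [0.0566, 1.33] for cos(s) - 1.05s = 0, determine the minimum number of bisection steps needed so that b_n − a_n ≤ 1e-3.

11

Initial width b − a = 1.33 − 0.0566 = 1.273400.
After n steps the width is (b−a)/2^n; need (b−a)/2^n ≤ 1e-3.
So n ≥ log₂(1.273400/1e-3) = log₂(1273.4000) ≈ 10.3145.
Hence n = 11.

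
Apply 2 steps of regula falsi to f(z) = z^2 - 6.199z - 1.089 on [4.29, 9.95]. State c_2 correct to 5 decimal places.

f(4.290000) = -9.278610, f(9.950000) = 36.233450
step 1: c = 5.443912, f(c) = -5.199631 < 0 → new bracket [5.443912, 9.950000]
step 2: c = 6.009402, f(c) = -2.228368 < 0 → new bracket [6.009402, 9.950000]

6.00940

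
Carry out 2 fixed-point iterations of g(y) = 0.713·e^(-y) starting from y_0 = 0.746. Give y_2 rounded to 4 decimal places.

0.5084

y_1 = g(0.746000) = 0.338147
y_2 = g(0.338147) = 0.508433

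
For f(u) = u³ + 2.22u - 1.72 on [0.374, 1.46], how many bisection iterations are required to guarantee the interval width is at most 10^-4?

14

Initial width b − a = 1.46 − 0.374 = 1.086000.
After n steps the width is (b−a)/2^n; need (b−a)/2^n ≤ 10^-4.
So n ≥ log₂(1.086000/10^-4) = log₂(10860.0000) ≈ 13.4067.
Hence n = 14.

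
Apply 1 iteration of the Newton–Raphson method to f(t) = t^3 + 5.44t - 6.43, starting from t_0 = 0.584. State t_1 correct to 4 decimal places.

f'(t) = 3t^2 + 5.44
t_0 = 0.584000: f = -3.053863, f' = 6.463168 → t_1 = 0.584000 - (-3.053863)/(6.463168) = 1.056503

1.0565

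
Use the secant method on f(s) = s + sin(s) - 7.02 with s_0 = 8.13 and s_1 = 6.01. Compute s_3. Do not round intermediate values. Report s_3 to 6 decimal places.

f(s_0) = 2.072148, f(s_1) = -1.279800
s_2 = 6.010000 - (-1.279800)·(6.010000 - 8.130000)/(-1.279800 - (2.072148)) = 6.819433; f(s_2) = 0.310346
s_3 = 6.819433 - (0.310346)·(6.819433 - 6.010000)/(0.310346 - (-1.279800)) = 6.661457; f(s_3) = 0.010772

6.661457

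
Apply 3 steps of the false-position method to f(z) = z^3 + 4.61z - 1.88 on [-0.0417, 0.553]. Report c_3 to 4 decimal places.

False-position update: c = (a·f(b) − b·f(a))/(f(b) − f(a)); replace the endpoint whose sign matches f(c).
f(-0.041700) = -2.072310, f(0.553000) = 0.838442
step 1: c = 0.381697, f(c) = -0.064768 < 0 → new bracket [0.381697, 0.553000]
step 2: c = 0.393981, f(c) = -0.002595 < 0 → new bracket [0.393981, 0.553000]
step 3: c = 0.394471, f(c) = -0.000104 < 0 → new bracket [0.394471, 0.553000]

0.3945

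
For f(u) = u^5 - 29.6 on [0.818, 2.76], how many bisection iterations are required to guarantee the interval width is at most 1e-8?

Initial width b − a = 2.76 − 0.818 = 1.942000.
After n steps the width is (b−a)/2^n; need (b−a)/2^n ≤ 1e-8.
So n ≥ log₂(1.942000/1e-8) = log₂(194200000.0000) ≈ 27.5330.
Hence n = 28.

28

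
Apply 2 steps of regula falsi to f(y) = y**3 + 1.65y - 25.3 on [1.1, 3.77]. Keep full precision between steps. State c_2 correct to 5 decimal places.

f(1.100000) = -22.154000, f(3.770000) = 34.503133
step 1: c = 2.144020, f(c) = -11.906689 < 0 → new bracket [2.144020, 3.770000]
step 2: c = 2.561174, f(c) = -4.273757 < 0 → new bracket [2.561174, 3.770000]

2.56117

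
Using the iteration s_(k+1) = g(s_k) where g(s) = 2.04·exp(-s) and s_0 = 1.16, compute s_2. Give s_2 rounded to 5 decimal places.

s_1 = g(1.160000) = 0.639512
s_2 = g(0.639512) = 1.076202

1.07620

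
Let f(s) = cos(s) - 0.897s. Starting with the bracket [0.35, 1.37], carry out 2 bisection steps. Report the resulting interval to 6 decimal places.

f(0.350000) = 0.625423, f(1.370000) = -1.029440 (opposite signs)
step 1: m = 0.860000, f(m) = -0.118983 < 0 → root in [0.350000, 0.860000]
step 2: m = 0.605000, f(m) = 0.279817 > 0 → root in [0.605000, 0.860000]

[0.605000, 0.860000]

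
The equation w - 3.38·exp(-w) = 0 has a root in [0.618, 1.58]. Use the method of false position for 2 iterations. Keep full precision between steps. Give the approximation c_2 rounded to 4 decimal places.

1.1200

f(0.618000) = -1.203892, f(1.580000) = 0.883804
step 1: c = 1.172748, f(c) = 0.126586 > 0 → new bracket [0.618000, 1.172748]
step 2: c = 1.119967, f(c) = 0.017105 > 0 → new bracket [0.618000, 1.119967]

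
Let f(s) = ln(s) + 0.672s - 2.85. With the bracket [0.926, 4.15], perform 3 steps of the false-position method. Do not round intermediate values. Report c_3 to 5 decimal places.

f(0.926000) = -2.304609, f(4.150000) = 1.361908
step 1: c = 2.952462, f(c) = 0.216694 > 0 → new bracket [0.926000, 2.952462]
step 2: c = 2.778297, f(c) = 0.038854 > 0 → new bracket [0.926000, 2.778297]
step 3: c = 2.747587, f(c) = 0.007101 > 0 → new bracket [0.926000, 2.747587]

2.74759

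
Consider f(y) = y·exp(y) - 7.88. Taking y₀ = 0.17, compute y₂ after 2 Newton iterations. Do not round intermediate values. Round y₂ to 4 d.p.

4.8598

f'(y) = (y + 1)·exp(y)
y_0 = 0.170000: f = -7.678498, f' = 1.386807 → y_1 = 0.170000 - (-7.678498)/(1.386807) = 5.706819
y_1 = 5.706819: f = 1709.373176, f' = 2018.165653 → y_2 = 5.706819 - (1709.373176)/(2018.165653) = 4.859826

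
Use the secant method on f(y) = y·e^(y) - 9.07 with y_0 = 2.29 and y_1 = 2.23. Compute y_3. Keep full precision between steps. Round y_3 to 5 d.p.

Secant update: y_(k+1) = y_k − f(y_k)·(y_k − y_(k-1))/(f(y_k) − f(y_(k-1))).
f(y_0) = 13.543607, f(y_1) = 11.668701
y_2 = 2.230000 - (11.668701)·(2.230000 - 2.290000)/(11.668701 - (13.543607)) = 1.856583; f(y_2) = 2.815515
y_3 = 1.856583 - (2.815515)·(1.856583 - 2.230000)/(2.815515 - (11.668701)) = 1.737828; f(y_3) = 0.809516

1.73783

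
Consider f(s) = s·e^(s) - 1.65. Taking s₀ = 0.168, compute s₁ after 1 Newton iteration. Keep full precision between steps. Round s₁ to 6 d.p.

1.218371

Newton update: s ← s − f(s)/f'(s).
f'(s) = (s + 1)·e^(s)
s_0 = 0.168000: f = -1.451267, f' = 1.381670 → s_1 = 0.168000 - (-1.451267)/(1.381670) = 1.218371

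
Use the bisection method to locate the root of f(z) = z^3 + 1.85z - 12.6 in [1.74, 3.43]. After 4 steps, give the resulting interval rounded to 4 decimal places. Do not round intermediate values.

f(1.740000) = -4.112976, f(3.430000) = 34.099107 (opposite signs)
step 1: m = 2.585000, f(m) = 9.455802 > 0 → root in [1.740000, 2.585000]
step 2: m = 2.162500, f(m) = 1.513354 > 0 → root in [1.740000, 2.162500]
step 3: m = 1.951250, f(m) = -1.561044 < 0 → root in [1.951250, 2.162500]
step 4: m = 2.056875, f(m) = -0.092689 < 0 → root in [2.056875, 2.162500]

[2.0569, 2.1625]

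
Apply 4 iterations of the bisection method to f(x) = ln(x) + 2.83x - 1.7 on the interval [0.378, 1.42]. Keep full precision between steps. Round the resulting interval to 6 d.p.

f(0.378000) = -1.603121, f(1.420000) = 2.669257 (opposite signs)
step 1: m = 0.899000, f(m) = 0.737698 > 0 → root in [0.378000, 0.899000]
step 2: m = 0.638500, f(m) = -0.341679 < 0 → root in [0.638500, 0.899000]
step 3: m = 0.768750, f(m) = 0.212573 > 0 → root in [0.638500, 0.768750]
step 4: m = 0.703625, f(m) = -0.060251 < 0 → root in [0.703625, 0.768750]

[0.703625, 0.768750]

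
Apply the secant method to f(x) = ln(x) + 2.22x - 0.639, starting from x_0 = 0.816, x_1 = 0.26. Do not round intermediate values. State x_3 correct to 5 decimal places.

0.55947

f(x_0) = 0.969179, f(x_1) = -1.408874
x_2 = 0.260000 - (-1.408874)·(0.260000 - 0.816000)/(-1.408874 - (0.969179)) = 0.589401; f(x_2) = 0.140823
x_3 = 0.589401 - (0.140823)·(0.589401 - 0.260000)/(0.140823 - (-1.408874)) = 0.559468; f(x_3) = 0.022251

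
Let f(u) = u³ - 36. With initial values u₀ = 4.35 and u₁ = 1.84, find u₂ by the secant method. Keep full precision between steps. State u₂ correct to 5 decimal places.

2.82213

Secant update: u_(k+1) = u_k − f(u_k)·(u_k − u_(k-1))/(f(u_k) − f(u_(k-1))).
f(u_0) = 46.312875, f(u_1) = -29.770496
u_2 = 1.840000 - (-29.770496)·(1.840000 - 4.350000)/(-29.770496 - (46.312875)) = 2.822132; f(u_2) = -13.523320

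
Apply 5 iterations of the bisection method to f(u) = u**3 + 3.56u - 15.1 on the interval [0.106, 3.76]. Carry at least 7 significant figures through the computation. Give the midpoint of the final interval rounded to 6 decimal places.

1.990094

f(0.106000) = -14.721449, f(3.760000) = 51.442976 (opposite signs)
step 1: m = 1.933000, f(m) = -0.995887 < 0 → root in [1.933000, 3.760000]
step 2: m = 2.846500, f(m) = 18.097483 > 0 → root in [1.933000, 2.846500]
step 3: m = 2.389750, f(m) = 7.055145 > 0 → root in [1.933000, 2.389750]
step 4: m = 2.161375, f(m) = 2.691449 > 0 → root in [1.933000, 2.161375]
step 5: m = 2.047187, f(m) = 0.767703 > 0 → root in [1.933000, 2.047187]
Midpoint of [1.933000, 2.047187] = 1.990094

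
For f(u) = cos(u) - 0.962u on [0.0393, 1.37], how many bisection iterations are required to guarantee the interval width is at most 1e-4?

14

Initial width b − a = 1.37 − 0.0393 = 1.330700.
After n steps the width is (b−a)/2^n; need (b−a)/2^n ≤ 1e-4.
So n ≥ log₂(1.330700/1e-4) = log₂(13307.0000) ≈ 13.6999.
Hence n = 14.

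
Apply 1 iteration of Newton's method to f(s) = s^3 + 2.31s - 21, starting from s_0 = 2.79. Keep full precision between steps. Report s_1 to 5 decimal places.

2.51089

f'(s) = 3s^2 + 2.31
s_0 = 2.790000: f = 7.162539, f' = 25.662300 → s_1 = 2.790000 - (7.162539)/(25.662300) = 2.510893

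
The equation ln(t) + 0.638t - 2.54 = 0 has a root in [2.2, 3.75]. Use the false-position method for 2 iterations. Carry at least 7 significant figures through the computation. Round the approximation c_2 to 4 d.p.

f(2.200000) = -0.347943, f(3.750000) = 1.174256
step 1: c = 2.554297, f(c) = 0.027419 > 0 → new bracket [2.200000, 2.554297]
step 2: c = 2.528417, f(c) = 0.000724 > 0 → new bracket [2.200000, 2.528417]

2.5284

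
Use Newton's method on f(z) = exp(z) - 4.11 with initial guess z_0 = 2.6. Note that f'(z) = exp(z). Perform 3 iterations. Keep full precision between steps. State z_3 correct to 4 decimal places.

1.4186

Newton update: z ← z − f(z)/f'(z).
z_0 = 2.600000: f = 9.353738, f' = 13.463738 → z_1 = 2.600000 - (9.353738)/(13.463738) = 1.905264
z_1 = 1.905264: f = 2.611185, f' = 6.721185 → z_2 = 1.905264 - (2.611185)/(6.721185) = 1.516764
z_2 = 1.516764: f = 0.447452, f' = 4.557452 → z_3 = 1.516764 - (0.447452)/(4.557452) = 1.418583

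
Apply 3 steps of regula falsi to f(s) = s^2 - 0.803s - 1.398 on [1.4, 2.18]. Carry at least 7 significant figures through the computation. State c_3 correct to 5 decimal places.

False-position update: c = (a·f(b) − b·f(a))/(f(b) − f(a)); replace the endpoint whose sign matches f(c).
f(1.400000) = -0.562200, f(2.180000) = 1.603860
step 1: c = 1.602449, f(c) = -0.116925 < 0 → new bracket [1.602449, 2.180000]
step 2: c = 1.641692, f(c) = -0.021125 < 0 → new bracket [1.641692, 2.180000]
step 3: c = 1.648690, f(c) = -0.003718 < 0 → new bracket [1.648690, 2.180000]

1.64869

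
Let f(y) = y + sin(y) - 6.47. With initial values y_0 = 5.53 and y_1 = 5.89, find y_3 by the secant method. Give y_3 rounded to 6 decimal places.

6.376401

Secant update: y_(k+1) = y_k − f(y_k)·(y_k − y_(k-1))/(f(y_k) − f(y_(k-1))).
f(y_0) = -1.623966, f(y_1) = -0.963133
y_2 = 5.890000 - (-0.963133)·(5.890000 - 5.530000)/(-0.963133 - (-1.623966)) = 6.414683; f(y_2) = 0.075801
y_3 = 6.414683 - (0.075801)·(6.414683 - 5.890000)/(0.075801 - (-0.963133)) = 6.376401; f(y_3) = -0.000517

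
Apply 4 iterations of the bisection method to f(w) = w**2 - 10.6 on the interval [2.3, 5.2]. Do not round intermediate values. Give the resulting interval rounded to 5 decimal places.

[3.20625, 3.38750]

f(2.300000) = -5.310000, f(5.200000) = 16.440000 (opposite signs)
step 1: m = 3.750000, f(m) = 3.462500 > 0 → root in [2.300000, 3.750000]
step 2: m = 3.025000, f(m) = -1.449375 < 0 → root in [3.025000, 3.750000]
step 3: m = 3.387500, f(m) = 0.875156 > 0 → root in [3.025000, 3.387500]
step 4: m = 3.206250, f(m) = -0.319961 < 0 → root in [3.206250, 3.387500]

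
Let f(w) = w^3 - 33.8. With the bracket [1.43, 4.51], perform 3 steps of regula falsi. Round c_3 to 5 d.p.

3.15207

f(1.430000) = -30.875793, f(4.510000) = 57.933851
step 1: c = 2.500801, f(c) = -18.159979 < 0 → new bracket [2.500801, 4.510000]
step 2: c = 2.980301, f(c) = -7.328384 < 0 → new bracket [2.980301, 4.510000]
step 3: c = 3.152073, f(c) = -2.482374 < 0 → new bracket [3.152073, 4.510000]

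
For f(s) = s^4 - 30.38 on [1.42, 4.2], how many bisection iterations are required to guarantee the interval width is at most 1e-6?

22

Initial width b − a = 4.2 − 1.42 = 2.780000.
After n steps the width is (b−a)/2^n; need (b−a)/2^n ≤ 1e-6.
So n ≥ log₂(2.780000/1e-6) = log₂(2780000.0000) ≈ 21.4067.
Hence n = 22.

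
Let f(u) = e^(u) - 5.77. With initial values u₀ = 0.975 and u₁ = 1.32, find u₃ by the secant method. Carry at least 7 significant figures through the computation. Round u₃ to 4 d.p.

1.7065

f(u_0) = -3.118833, f(u_1) = -2.026579
u_2 = 1.320000 - (-2.026579)·(1.320000 - 0.975000)/(-2.026579 - (-3.118833)) = 1.960116; f(u_2) = 1.330152
u_3 = 1.960116 - (1.330152)·(1.960116 - 1.320000)/(1.330152 - (-2.026579)) = 1.706461; f(u_3) = -0.260570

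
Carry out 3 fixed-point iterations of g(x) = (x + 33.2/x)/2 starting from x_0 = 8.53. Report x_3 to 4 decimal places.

x_1 = g(8.530000) = 6.211073
x_2 = g(6.211073) = 5.778183
x_3 = g(5.778183) = 5.761967

5.7620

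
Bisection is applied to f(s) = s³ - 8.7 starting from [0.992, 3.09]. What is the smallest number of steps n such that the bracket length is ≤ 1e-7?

25

Initial width b − a = 3.09 − 0.992 = 2.098000.
After n steps the width is (b−a)/2^n; need (b−a)/2^n ≤ 1e-7.
So n ≥ log₂(2.098000/1e-7) = log₂(20980000.0000) ≈ 24.3225.
Hence n = 25.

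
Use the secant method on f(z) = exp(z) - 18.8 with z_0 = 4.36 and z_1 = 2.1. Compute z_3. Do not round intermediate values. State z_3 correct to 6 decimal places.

f(z_0) = 59.457134, f(z_1) = -10.633830
z_2 = 2.100000 - (-10.633830)·(2.100000 - 4.360000)/(-10.633830 - (59.457134)) = 2.442875; f(z_2) = -7.293924
z_3 = 2.442875 - (-7.293924)·(2.442875 - 2.100000)/(-7.293924 - (-10.633830)) = 3.191671; f(z_3) = 5.529036

3.191671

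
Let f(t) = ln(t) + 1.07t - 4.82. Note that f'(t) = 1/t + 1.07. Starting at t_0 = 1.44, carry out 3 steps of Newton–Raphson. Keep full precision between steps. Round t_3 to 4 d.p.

t_0 = 1.440000: f = -2.914557, f' = 1.764444 → t_1 = 1.440000 - (-2.914557)/(1.764444) = 3.091827
t_1 = 3.091827: f = -0.382983, f' = 1.393433 → t_2 = 3.091827 - (-0.382983)/(1.393433) = 3.366675
t_2 = 3.366675: f = -0.003732, f' = 1.367029 → t_3 = 3.366675 - (-0.003732)/(1.367029) = 3.369405

3.3694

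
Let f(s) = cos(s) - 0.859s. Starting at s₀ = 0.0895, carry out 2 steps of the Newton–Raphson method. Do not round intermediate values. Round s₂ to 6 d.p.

0.816359

f'(s) = -sin(s) - 0.859
s_0 = 0.089500: f = 0.919117, f' = -0.948381 → s_1 = 0.089500 - (0.919117)/(-0.948381) = 1.058644
s_1 = 1.058644: f = -0.419320, f' = -1.730692 → s_2 = 1.058644 - (-0.419320)/(-1.730692) = 0.816359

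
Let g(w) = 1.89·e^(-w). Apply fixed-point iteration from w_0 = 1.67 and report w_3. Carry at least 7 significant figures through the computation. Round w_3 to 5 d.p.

0.50278

w_1 = g(1.670000) = 0.355787
w_2 = g(0.355787) = 1.324175
w_3 = g(1.324175) = 0.502782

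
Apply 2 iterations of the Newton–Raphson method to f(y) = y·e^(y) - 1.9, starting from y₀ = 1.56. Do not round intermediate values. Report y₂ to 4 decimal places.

f'(y) = (y + 1)·e^(y)
y_0 = 1.560000: f = 5.523761, f' = 12.182582 → y_1 = 1.560000 - (5.523761)/(12.182582) = 1.106585
y_1 = 1.106585: f = 1.446331, f' = 6.370345 → y_2 = 1.106585 - (1.446331)/(6.370345) = 0.879544

0.8795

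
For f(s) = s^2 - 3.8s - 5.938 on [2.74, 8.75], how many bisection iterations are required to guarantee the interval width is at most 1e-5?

Initial width b − a = 8.75 − 2.74 = 6.010000.
After n steps the width is (b−a)/2^n; need (b−a)/2^n ≤ 1e-5.
So n ≥ log₂(6.010000/1e-5) = log₂(601000.0000) ≈ 19.1970.
Hence n = 20.

20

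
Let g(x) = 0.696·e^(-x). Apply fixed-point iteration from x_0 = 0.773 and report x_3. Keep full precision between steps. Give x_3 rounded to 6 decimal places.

0.420146

x_1 = g(0.773000) = 0.321292
x_2 = g(0.321292) = 0.504747
x_3 = g(0.504747) = 0.420146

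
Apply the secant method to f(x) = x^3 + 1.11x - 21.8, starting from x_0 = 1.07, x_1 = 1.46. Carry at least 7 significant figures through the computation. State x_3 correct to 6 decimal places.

f(x_0) = -19.387257, f(x_1) = -17.067264
x_2 = 1.460000 - (-17.067264)·(1.460000 - 1.070000)/(-17.067264 - (-19.387257)) = 4.329075; f(x_2) = 64.135970
x_3 = 4.329075 - (64.135970)·(4.329075 - 1.460000)/(64.135970 - (-17.067264)) = 2.063021; f(x_3) = -10.729715

2.063021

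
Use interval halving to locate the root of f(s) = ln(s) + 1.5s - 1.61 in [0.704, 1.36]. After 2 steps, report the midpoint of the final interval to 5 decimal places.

1.11400

f(0.704000) = -0.904977, f(1.360000) = 0.737485 (opposite signs)
step 1: m = 1.032000, f(m) = -0.030501 < 0 → root in [1.032000, 1.360000]
step 2: m = 1.196000, f(m) = 0.362983 > 0 → root in [1.032000, 1.196000]
Midpoint of [1.032000, 1.196000] = 1.114000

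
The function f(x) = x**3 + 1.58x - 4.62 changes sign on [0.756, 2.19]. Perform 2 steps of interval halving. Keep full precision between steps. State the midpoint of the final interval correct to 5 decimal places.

f(0.756000) = -2.993439, f(2.190000) = 9.343659 (opposite signs)
step 1: m = 1.473000, f(m) = 0.903351 > 0 → root in [0.756000, 1.473000]
step 2: m = 1.114500, f(m) = -1.474758 < 0 → root in [1.114500, 1.473000]
Midpoint of [1.114500, 1.473000] = 1.293750

1.29375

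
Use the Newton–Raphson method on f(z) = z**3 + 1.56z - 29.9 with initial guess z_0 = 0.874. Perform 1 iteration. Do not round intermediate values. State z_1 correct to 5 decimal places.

f'(z) = 3z**2 + 1.56
z_0 = 0.874000: f = -27.868932, f' = 3.851628 → z_1 = 0.874000 - (-27.868932)/(3.851628) = 8.109624

8.10962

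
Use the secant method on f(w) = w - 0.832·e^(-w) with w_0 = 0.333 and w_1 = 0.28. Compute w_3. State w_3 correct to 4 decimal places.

0.5028

f(w_0) = -0.263353, f(w_1) = -0.348812
w_2 = 0.280000 - (-0.348812)·(0.280000 - 0.333000)/(-0.348812 - (-0.263353)) = 0.496326; f(w_2) = -0.010165
w_3 = 0.496326 - (-0.010165)·(0.496326 - 0.280000)/(-0.010165 - (-0.348812)) = 0.502819; f(w_3) = -0.000393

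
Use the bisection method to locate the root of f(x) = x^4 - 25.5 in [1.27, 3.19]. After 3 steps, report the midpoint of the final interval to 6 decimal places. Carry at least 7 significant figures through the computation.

2.350000

f(1.270000) = -22.898554, f(3.190000) = 78.053011 (opposite signs)
step 1: m = 2.230000, f(m) = -0.770266 < 0 → root in [2.230000, 3.190000]
step 2: m = 2.710000, f(m) = 28.435805 > 0 → root in [2.230000, 2.710000]
step 3: m = 2.470000, f(m) = 11.720981 > 0 → root in [2.230000, 2.470000]
Midpoint of [2.230000, 2.470000] = 2.350000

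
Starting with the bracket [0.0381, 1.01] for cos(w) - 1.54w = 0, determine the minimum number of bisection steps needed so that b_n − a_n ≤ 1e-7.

24

Initial width b − a = 1.01 − 0.0381 = 0.971900.
After n steps the width is (b−a)/2^n; need (b−a)/2^n ≤ 1e-7.
So n ≥ log₂(0.971900/1e-7) = log₂(9719000.0000) ≈ 23.2124.
Hence n = 24.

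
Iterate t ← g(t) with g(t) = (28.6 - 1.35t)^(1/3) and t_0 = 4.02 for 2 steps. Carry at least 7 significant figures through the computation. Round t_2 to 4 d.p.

t_1 = g(4.020000) = 2.850979
t_2 = g(2.850979) = 2.914285

2.9143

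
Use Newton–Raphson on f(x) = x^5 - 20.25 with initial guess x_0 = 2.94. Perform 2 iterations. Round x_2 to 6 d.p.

2.045782

f'(x) = 5x^4
x_0 = 2.940000: f = 199.402754, f' = 373.559105 → x_1 = 2.940000 - (199.402754)/(373.559105) = 2.406208
x_1 = 2.406208: f = 60.411463, f' = 167.611140 → x_2 = 2.406208 - (60.411463)/(167.611140) = 2.045782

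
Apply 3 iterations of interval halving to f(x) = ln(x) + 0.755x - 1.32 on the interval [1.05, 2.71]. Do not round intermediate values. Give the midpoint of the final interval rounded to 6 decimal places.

1.361250

f(1.050000) = -0.478460, f(2.710000) = 1.722999 (opposite signs)
step 1: m = 1.880000, f(m) = 0.730672 > 0 → root in [1.050000, 1.880000]
step 2: m = 1.465000, f(m) = 0.167930 > 0 → root in [1.050000, 1.465000]
step 3: m = 1.257500, f(m) = -0.141462 < 0 → root in [1.257500, 1.465000]
Midpoint of [1.257500, 1.465000] = 1.361250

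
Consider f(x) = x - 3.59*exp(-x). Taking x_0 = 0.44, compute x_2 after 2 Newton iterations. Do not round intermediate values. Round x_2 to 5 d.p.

Newton update: x ← x − f(x)/f'(x).
f'(x) = 1 + 3.59*exp(-x)
x_0 = 0.440000: f = -1.872091, f' = 3.312091 → x_1 = 0.440000 - (-1.872091)/(3.312091) = 1.005229
x_1 = 1.005229: f = -0.308570, f' = 2.313799 → x_2 = 1.005229 - (-0.308570)/(2.313799) = 1.138590

1.13859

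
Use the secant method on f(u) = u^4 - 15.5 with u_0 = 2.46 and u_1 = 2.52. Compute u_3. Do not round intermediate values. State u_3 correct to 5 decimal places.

2.02601

f(u_0) = 21.121863, f(u_1) = 24.827580
u_2 = 2.520000 - (24.827580)·(2.520000 - 2.460000)/(24.827580 - (21.121863)) = 2.118012; f(u_2) = 4.623962
u_3 = 2.118012 - (4.623962)·(2.118012 - 2.520000)/(4.623962 - (24.827580)) = 2.026010; f(u_3) = 1.348682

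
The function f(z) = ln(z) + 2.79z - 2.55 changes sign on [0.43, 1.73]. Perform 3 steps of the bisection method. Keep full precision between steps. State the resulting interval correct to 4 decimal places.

[0.9175, 1.0800]

f(0.430000) = -2.194270, f(1.730000) = 2.824821 (opposite signs)
step 1: m = 1.080000, f(m) = 0.540161 > 0 → root in [0.430000, 1.080000]
step 2: m = 0.755000, f(m) = -0.724588 < 0 → root in [0.755000, 1.080000]
step 3: m = 0.917500, f(m) = -0.076278 < 0 → root in [0.917500, 1.080000]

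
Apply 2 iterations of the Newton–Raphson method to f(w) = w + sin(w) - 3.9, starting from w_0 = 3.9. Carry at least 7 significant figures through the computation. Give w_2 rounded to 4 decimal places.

f'(w) = 1 + cos(w)
w_0 = 3.900000: f = -0.687766, f' = 0.274068 → w_1 = 3.900000 - (-0.687766)/(0.274068) = 6.409475
w_1 = 6.409475: f = 2.635430, f' = 1.992036 → w_2 = 6.409475 - (2.635430)/(1.992036) = 5.086492

5.0865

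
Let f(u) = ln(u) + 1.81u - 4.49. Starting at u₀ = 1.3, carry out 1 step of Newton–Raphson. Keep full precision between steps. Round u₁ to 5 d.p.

2.02682

f'(u) = 1/u + 1.81
u_0 = 1.300000: f = -1.874636, f' = 2.579231 → u_1 = 1.300000 - (-1.874636)/(2.579231) = 2.026820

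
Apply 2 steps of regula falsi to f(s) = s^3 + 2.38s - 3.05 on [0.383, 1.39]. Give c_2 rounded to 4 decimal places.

False-position update: c = (a·f(b) − b·f(a))/(f(b) − f(a)); replace the endpoint whose sign matches f(c).
f(0.383000) = -2.082278, f(1.390000) = 2.943819
step 1: c = 0.800193, f(c) = -0.633169 < 0 → new bracket [0.800193, 1.390000]
step 2: c = 0.904596, f(c) = -0.156836 < 0 → new bracket [0.904596, 1.390000]

0.9046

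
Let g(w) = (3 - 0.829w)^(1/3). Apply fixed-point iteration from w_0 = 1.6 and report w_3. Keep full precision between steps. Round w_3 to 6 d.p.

1.249929

w_1 = g(1.600000) = 1.187273
w_2 = g(1.187273) = 1.263220
w_3 = g(1.263220) = 1.249929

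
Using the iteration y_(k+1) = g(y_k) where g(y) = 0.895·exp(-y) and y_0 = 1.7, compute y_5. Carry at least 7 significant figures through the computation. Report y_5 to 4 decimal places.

y_1 = g(1.700000) = 0.163502
y_2 = g(0.163502) = 0.760003
y_3 = g(0.760003) = 0.418560
y_4 = g(0.418560) = 0.588904
y_5 = g(0.588904) = 0.496667

0.4967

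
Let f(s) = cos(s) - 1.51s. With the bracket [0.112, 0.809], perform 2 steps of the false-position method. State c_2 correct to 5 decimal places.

0.55964

f(0.112000) = 0.824615, f(0.809000) = -0.531368
step 1: c = 0.535867, f(c) = 0.050667 > 0 → new bracket [0.535867, 0.809000]
step 2: c = 0.559644, f(c) = 0.002382 > 0 → new bracket [0.559644, 0.809000]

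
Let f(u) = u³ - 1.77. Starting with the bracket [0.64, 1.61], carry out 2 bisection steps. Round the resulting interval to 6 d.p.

f(0.640000) = -1.507856, f(1.610000) = 2.403281 (opposite signs)
step 1: m = 1.125000, f(m) = -0.346172 < 0 → root in [1.125000, 1.610000]
step 2: m = 1.367500, f(m) = 0.787302 > 0 → root in [1.125000, 1.367500]

[1.125000, 1.367500]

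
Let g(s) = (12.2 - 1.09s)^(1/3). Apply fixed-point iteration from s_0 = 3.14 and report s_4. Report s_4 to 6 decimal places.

s_1 = g(3.140000) = 2.062791
s_2 = g(2.062791) = 2.150950
s_3 = g(2.150950) = 2.144005
s_4 = g(2.144005) = 2.144553

2.144553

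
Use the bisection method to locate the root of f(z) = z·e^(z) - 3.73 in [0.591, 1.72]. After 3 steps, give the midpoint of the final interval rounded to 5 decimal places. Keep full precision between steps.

1.22606

f(0.591000) = -2.662776, f(1.720000) = 5.875389 (opposite signs)
step 1: m = 1.155500, f(m) = -0.060582 < 0 → root in [1.155500, 1.720000]
step 2: m = 1.437750, f(m) = 2.324667 > 0 → root in [1.155500, 1.437750]
step 3: m = 1.296625, f(m) = 1.011672 > 0 → root in [1.155500, 1.296625]
Midpoint of [1.155500, 1.296625] = 1.226062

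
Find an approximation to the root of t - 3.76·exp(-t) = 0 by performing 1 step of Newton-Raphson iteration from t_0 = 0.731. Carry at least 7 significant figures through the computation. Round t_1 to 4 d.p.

1.1150

f'(t) = 1 + 3.76·exp(-t)
t_0 = 0.731000: f = -1.079167, f' = 2.810167 → t_1 = 0.731000 - (-1.079167)/(2.810167) = 1.115022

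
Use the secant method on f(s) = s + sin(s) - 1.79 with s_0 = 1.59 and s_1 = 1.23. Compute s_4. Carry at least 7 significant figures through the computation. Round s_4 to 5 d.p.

0.96697

f(s_0) = 0.799816, f(s_1) = 0.382489
s_2 = 1.230000 - (0.382489)·(1.230000 - 1.590000)/(0.382489 - (0.799816)) = 0.900052; f(s_2) = -0.106588
s_3 = 0.900052 - (-0.106588)·(0.900052 - 1.230000)/(-0.106588 - (0.382489)) = 0.971960; f(s_3) = 0.007953
s_4 = 0.971960 - (0.007953)·(0.971960 - 0.900052)/(0.007953 - (-0.106588)) = 0.966968; f(s_4) = 0.000135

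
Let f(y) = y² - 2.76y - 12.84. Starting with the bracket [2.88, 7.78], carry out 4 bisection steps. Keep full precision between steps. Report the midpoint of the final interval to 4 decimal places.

f(2.880000) = -12.494400, f(7.780000) = 26.215600 (opposite signs)
step 1: m = 5.330000, f(m) = 0.858100 > 0 → root in [2.880000, 5.330000]
step 2: m = 4.105000, f(m) = -7.318775 < 0 → root in [4.105000, 5.330000]
step 3: m = 4.717500, f(m) = -3.605494 < 0 → root in [4.717500, 5.330000]
step 4: m = 5.023750, f(m) = -1.467486 < 0 → root in [5.023750, 5.330000]
Midpoint of [5.023750, 5.330000] = 5.176875

5.1769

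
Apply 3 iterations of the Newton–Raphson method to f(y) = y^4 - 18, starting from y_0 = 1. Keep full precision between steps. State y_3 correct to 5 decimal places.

3.04844

f'(y) = 4y^3
y_0 = 1.000000: f = -17.000000, f' = 4.000000 → y_1 = 1.000000 - (-17.000000)/(4.000000) = 5.250000
y_1 = 5.250000: f = 741.691406, f' = 578.812500 → y_2 = 5.250000 - (741.691406)/(578.812500) = 3.968598
y_2 = 3.968598: f = 230.055296, f' = 250.018053 → y_3 = 3.968598 - (230.055296)/(250.018053) = 3.048443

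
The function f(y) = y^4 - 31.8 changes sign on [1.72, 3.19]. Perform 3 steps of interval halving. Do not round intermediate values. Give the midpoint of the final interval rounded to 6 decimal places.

f(1.720000) = -23.047869, f(3.190000) = 71.753011 (opposite signs)
step 1: m = 2.455000, f(m) = 4.525030 > 0 → root in [1.720000, 2.455000]
step 2: m = 2.087500, f(m) = -12.810832 < 0 → root in [2.087500, 2.455000]
step 3: m = 2.271250, f(m) = -5.189088 < 0 → root in [2.271250, 2.455000]
Midpoint of [2.271250, 2.455000] = 2.363125

2.363125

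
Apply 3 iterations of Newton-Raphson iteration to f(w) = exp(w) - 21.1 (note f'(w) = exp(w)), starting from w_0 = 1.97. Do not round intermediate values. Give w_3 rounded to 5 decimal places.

w_0 = 1.970000: f = -13.929324, f' = 7.170676 → w_1 = 1.970000 - (-13.929324)/(7.170676) = 3.912540
w_1 = 3.912540: f = 28.925840, f' = 50.025840 → w_2 = 3.912540 - (28.925840)/(50.025840) = 3.334322
w_2 = 3.334322: f = 6.959344, f' = 28.059344 → w_3 = 3.334322 - (6.959344)/(28.059344) = 3.086299

3.08630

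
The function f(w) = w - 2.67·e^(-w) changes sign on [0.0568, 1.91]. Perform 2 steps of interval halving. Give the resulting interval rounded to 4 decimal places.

f(0.056800) = -2.465771, f(1.910000) = 1.514625 (opposite signs)
step 1: m = 0.983400, f(m) = -0.015279 < 0 → root in [0.983400, 1.910000]
step 2: m = 1.446700, f(m) = 0.818327 > 0 → root in [0.983400, 1.446700]

[0.9834, 1.4467]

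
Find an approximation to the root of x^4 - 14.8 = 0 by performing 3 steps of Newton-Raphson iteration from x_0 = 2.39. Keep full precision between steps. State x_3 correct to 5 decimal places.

f'(x) = 4x^3
x_0 = 2.390000: f = 17.828086, f' = 54.607676 → x_1 = 2.390000 - (17.828086)/(54.607676) = 2.063524
x_1 = 2.063524: f = 3.331688, f' = 35.147033 → x_2 = 2.063524 - (3.331688)/(35.147033) = 1.968731
x_2 = 1.968731: f = 0.222624, f' = 30.522446 → x_3 = 1.968731 - (0.222624)/(30.522446) = 1.961438

1.96144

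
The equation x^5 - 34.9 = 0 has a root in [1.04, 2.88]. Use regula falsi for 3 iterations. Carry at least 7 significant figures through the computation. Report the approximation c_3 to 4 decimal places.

f(1.040000) = -33.683347, f(2.880000) = 163.235566
step 1: c = 1.354735, f(c) = -30.336769 < 0 → new bracket [1.354735, 2.880000]
step 2: c = 1.593776, f(c) = -24.616614 < 0 → new bracket [1.593776, 2.880000]
step 3: c = 1.762326, f(c) = -17.900702 < 0 → new bracket [1.762326, 2.880000]

1.7623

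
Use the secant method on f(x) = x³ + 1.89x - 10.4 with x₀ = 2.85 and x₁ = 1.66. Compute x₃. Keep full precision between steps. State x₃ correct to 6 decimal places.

f(x_0) = 18.135625, f(x_1) = -2.688304
x_2 = 1.660000 - (-2.688304)·(1.660000 - 2.850000)/(-2.688304 - (18.135625)) = 1.813625; f(x_2) = -1.006806
x_3 = 1.813625 - (-1.006806)·(1.813625 - 1.660000)/(-1.006806 - (-2.688304)) = 1.905609; f(x_3) = 0.121528

1.905609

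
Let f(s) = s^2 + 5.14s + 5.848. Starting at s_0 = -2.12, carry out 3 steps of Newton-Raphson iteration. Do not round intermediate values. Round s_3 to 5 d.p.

f'(s) = 2s + 5.14
s_0 = -2.120000: f = -0.554400, f' = 0.900000 → s_1 = -2.120000 - (-0.554400)/(0.900000) = -1.504000
s_1 = -1.504000: f = 0.379456, f' = 2.132000 → s_2 = -1.504000 - (0.379456)/(2.132000) = -1.681981
s_2 = -1.681981: f = 0.031677, f' = 1.776038 → s_3 = -1.681981 - (0.031677)/(1.776038) = -1.699817

-1.69982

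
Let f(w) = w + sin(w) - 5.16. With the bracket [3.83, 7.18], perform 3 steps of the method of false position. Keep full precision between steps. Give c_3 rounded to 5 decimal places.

False-position update: c = (a·f(b) − b·f(a))/(f(b) − f(a)); replace the endpoint whose sign matches f(c).
f(3.830000) = -1.965308, f(7.180000) = 2.801343
step 1: c = 5.211218, f(c) = -0.826926 < 0 → new bracket [5.211218, 7.180000]
step 2: c = 5.659927, f(c) = -0.083757 < 0 → new bracket [5.659927, 7.180000]
step 3: c = 5.704056, f(c) = -0.003239 < 0 → new bracket [5.704056, 7.180000]

5.70406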